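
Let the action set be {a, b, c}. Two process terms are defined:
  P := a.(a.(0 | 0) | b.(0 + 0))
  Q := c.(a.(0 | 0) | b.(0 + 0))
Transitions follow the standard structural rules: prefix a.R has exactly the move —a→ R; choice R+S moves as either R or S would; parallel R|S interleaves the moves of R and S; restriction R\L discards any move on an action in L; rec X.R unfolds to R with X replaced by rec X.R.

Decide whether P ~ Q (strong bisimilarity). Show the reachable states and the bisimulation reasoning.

LTS(P): 5 reachable states
  p0 = a.(a.(0 | 0) | b.(0 + 0)) ⊢ -a-> p1
  p1 = a.(0 | 0) | b.(0 + 0) ⊢ -a-> p2, -b-> p3
  p2 = 0 | 0 | b.(0 + 0) ⊢ -b-> p4
  p3 = a.(0 | 0) | (0 + 0) ⊢ -a-> p4
  p4 = 0 | 0 | (0 + 0) ⊢ (no moves)
LTS(Q): 5 reachable states
  q0 = c.(a.(0 | 0) | b.(0 + 0)) ⊢ -c-> q1
  q1 = a.(0 | 0) | b.(0 + 0) ⊢ -a-> q2, -b-> q3
  q2 = 0 | 0 | b.(0 + 0) ⊢ -b-> q4
  q3 = a.(0 | 0) | (0 + 0) ⊢ -a-> q4
  q4 = 0 | 0 | (0 + 0) ⊢ (no moves)
Partition-refinement fixed point:
  B0 = {p0}
  B1 = {p1, q1}
  B2 = {p3, q3}
  B3 = {p4, q4}
  B4 = {p2, q2}
  B5 = {q0}
p0 ∈ B0, q0 ∈ B5 → different blocks

not bisimilar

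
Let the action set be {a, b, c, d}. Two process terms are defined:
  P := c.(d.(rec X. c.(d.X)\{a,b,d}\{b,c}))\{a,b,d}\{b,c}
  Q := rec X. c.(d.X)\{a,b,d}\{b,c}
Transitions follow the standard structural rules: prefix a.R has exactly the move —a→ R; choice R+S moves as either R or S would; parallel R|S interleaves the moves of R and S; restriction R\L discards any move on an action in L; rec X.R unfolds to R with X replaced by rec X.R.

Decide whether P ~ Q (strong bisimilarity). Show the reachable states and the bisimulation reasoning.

P ~ Q

LTS(P): 2 reachable states
  p0 = c.(d.(rec X. c.(d.X)\{a,b,d}\{b,c}))\{a,b,d}\{b,c} has moves —c→ p1
  p1 = (d.(rec X. c.(d.X)\{a,b,d}\{b,c}))\{a,b,d}\{b,c} has moves ·
LTS(Q): 2 reachable states
  q0 = rec X. c.(d.X)\{a,b,d}\{b,c} has moves —c→ q1
  q1 = (d.(rec X. c.(d.X)\{a,b,d}\{b,c}))\{a,b,d}\{b,c} has moves ·
Partition-refinement fixed point:
  B0 = {p0, q0}
  B1 = {p1, q1}
p0 ∈ B0, q0 ∈ B0 → same block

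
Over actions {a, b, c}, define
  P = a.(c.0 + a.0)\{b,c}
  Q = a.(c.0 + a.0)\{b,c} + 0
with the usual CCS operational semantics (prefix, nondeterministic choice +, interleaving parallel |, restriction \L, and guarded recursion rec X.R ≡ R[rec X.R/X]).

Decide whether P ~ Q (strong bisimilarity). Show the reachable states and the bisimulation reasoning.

LTS(P): 3 reachable states
  u0 = a.(c.0 + a.0)\{b,c} :: =a=> u1
  u1 = (c.0 + a.0)\{b,c} :: =a=> u2
  u2 = 0\{b,c} :: ∅
LTS(Q): 3 reachable states
  v0 = a.(c.0 + a.0)\{b,c} + 0 :: =a=> v1
  v1 = (c.0 + a.0)\{b,c} :: =a=> v2
  v2 = 0\{b,c} :: ∅
Bisimilarity quotient blocks:
  B0 = {u0, v0}
  B1 = {u1, v1}
  B2 = {u2, v2}
u0 ∈ B0, v0 ∈ B0 → same block

YES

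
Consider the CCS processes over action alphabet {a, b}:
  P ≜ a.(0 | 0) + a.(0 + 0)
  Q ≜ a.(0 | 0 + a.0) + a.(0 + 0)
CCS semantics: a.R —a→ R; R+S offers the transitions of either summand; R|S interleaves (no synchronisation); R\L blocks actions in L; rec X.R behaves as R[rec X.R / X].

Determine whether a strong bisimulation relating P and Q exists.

P ≁ Q

Reachable graph of P (3 states):
  u0 = a.(0 | 0) + a.(0 + 0) :: --a--▸ u1, --a--▸ u2
  u1 = 0 + 0 :: stopped
  u2 = 0 | 0 :: stopped
Reachable graph of Q (4 states):
  v0 = a.(0 | 0 + a.0) + a.(0 + 0) :: --a--▸ v1, --a--▸ v2
  v1 = 0 + 0 :: stopped
  v2 = 0 | 0 + a.0 :: --a--▸ v3
  v3 = 0 :: stopped
Partition-refinement fixed point:
  B0 = {u0, v2}
  B1 = {u1, u2, v1, v3}
  B2 = {v0}
u0 ∈ B0, v0 ∈ B2 → different blocks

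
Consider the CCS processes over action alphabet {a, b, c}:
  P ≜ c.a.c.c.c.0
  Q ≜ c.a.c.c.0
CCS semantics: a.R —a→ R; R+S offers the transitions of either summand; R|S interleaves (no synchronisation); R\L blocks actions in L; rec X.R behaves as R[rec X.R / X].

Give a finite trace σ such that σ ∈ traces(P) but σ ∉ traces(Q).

Reachable graph of P (6 states):
  p0 = c.a.c.c.c.0 has moves =c=> p1
  p1 = a.c.c.c.0 has moves =a=> p2
  p2 = c.c.c.0 has moves =c=> p3
  p3 = c.c.0 has moves =c=> p4
  p4 = c.0 has moves =c=> p5
  p5 = 0 has moves stopped
Reachable graph of Q (5 states):
  q0 = c.a.c.c.0 has moves =c=> q1
  q1 = a.c.c.0 has moves =a=> q2
  q2 = c.c.0 has moves =c=> q3
  q3 = c.0 has moves =c=> q4
  q4 = 0 has moves stopped
Trace ⟨caccc⟩ through P, begin at {p0}:
  [1] c ⇒ {p1}
  [2] a ⇒ {p2}
  [3] c ⇒ {p3}
  [4] c ⇒ {p4}
  [5] c ⇒ {p5}
  ✓ P
Trace ⟨caccc⟩ through Q, begin at {q0}:
  [1] c ⇒ {q1}
  [2] a ⇒ {q2}
  [3] c ⇒ {q3}
  [4] c ⇒ {q4}
  [5] c ⇒ no successor for Q

caccc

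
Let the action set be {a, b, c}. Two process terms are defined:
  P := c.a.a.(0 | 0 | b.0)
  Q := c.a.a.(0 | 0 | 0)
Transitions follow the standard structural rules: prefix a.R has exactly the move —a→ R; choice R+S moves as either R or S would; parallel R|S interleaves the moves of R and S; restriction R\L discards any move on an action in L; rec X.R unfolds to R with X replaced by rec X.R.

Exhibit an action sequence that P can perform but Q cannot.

caab

LTS(P): 5 reachable states
  s0 = c.a.a.(0 | 0 | b.0) → =c=> s1
  s1 = a.a.(0 | 0 | b.0) → =a=> s2
  s2 = a.(0 | 0 | b.0) → =a=> s3
  s3 = 0 | 0 | b.0 → =b=> s4
  s4 = 0 | 0 | 0 → stopped
LTS(Q): 4 reachable states
  t0 = c.a.a.(0 | 0 | 0) → =c=> t1
  t1 = a.a.(0 | 0 | 0) → =a=> t2
  t2 = a.(0 | 0 | 0) → =a=> t3
  t3 = 0 | 0 | 0 → stopped
Trace ⟨caab⟩ through P, begin at {s0}:
  after c @ step 1: {s1}
  after a @ step 2: {s2}
  after a @ step 3: {s3}
  after b @ step 4: {s4}
  ✓ P
Trace ⟨caab⟩ through Q, begin at {t0}:
  after c @ step 1: {t1}
  after a @ step 2: {t2}
  after a @ step 3: {t3}
  after b @ step 4: ∅  — Q cannot continue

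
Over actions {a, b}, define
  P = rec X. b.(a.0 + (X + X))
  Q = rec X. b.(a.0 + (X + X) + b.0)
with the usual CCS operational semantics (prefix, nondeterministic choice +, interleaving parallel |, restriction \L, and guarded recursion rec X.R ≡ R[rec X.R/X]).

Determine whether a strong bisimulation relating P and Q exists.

NO

Reachable graph of P (3 states):
  m0 = rec X. b.(a.0 + (X + X)) | —b→ m1
  m1 = a.0 + ((rec X. b.(a.0 + (X + X))) + (rec X. b.(a.0 + (X + X)))) | —a→ m2, —b→ m1
  m2 = 0 | ∅
Reachable graph of Q (3 states):
  n0 = rec X. b.(a.0 + (X + X) + b.0) | —b→ n1
  n1 = a.0 + ((rec X. b.(a.0 + (X + X) + b.0)) + (rec X. b.(a.0 + (X + X) + b.0))) + b.0 | —a→ n2, —b→ n1, —b→ n2
  n2 = 0 | ∅
Partition-refinement fixed point:
  B0 = {m0}
  B1 = {m1}
  B2 = {m2, n2}
  B3 = {n0}
  B4 = {n1}
m0 ∈ B0, n0 ∈ B3 → different blocks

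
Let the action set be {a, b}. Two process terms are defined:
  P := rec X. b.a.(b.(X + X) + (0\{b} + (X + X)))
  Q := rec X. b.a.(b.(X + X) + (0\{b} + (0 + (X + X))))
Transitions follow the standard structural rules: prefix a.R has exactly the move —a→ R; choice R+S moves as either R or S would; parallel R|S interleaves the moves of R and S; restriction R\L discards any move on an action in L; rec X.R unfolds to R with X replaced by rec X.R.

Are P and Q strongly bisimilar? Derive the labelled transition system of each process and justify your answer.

P ~ Q

P's transition system — 4 states:
  p0 = rec X. b.a.(b.(X + X) + (0\{b} + (X + X))) → =b=> p1
  p1 = a.(b.((rec X. b.a.(b.(X + X) + (0\{b} + (X + X)))) + (rec X. b.a.(b.(X + X) + (0\{b} + (X + X))))) + (0\{b} + ((rec X. b.a.(b.(X + X) + (0\{b} + (X + X)))) + (rec X. b.a.(b.(X + X) + (0\{b} + (X + X))))))) → =a=> p2
  p2 = b.((rec X. b.a.(b.(X + X) + (0\{b} + (X + X)))) + (rec X. b.a.(b.(X + X) + (0\{b} + (X + X))))) + (0\{b} + ((rec X. b.a.(b.(X + X) + (0\{b} + (X + X)))) + (rec X. b.a.(b.(X + X) + (0\{b} + (X + X)))))) → =b=> p1, =b=> p3
  p3 = (rec X. b.a.(b.(X + X) + (0\{b} + (X + X)))) + (rec X. b.a.(b.(X + X) + (0\{b} + (X + X)))) → =b=> p1
Q's transition system — 4 states:
  q0 = rec X. b.a.(b.(X + X) + (0\{b} + (0 + (X + X)))) → =b=> q1
  q1 = a.(b.((rec X. b.a.(b.(X + X) + (0\{b} + (0 + (X + X))))) + (rec X. b.a.(b.(X + X) + (0\{b} + (0 + (X + X)))))) + (0\{b} + (0 + ((rec X. b.a.(b.(X + X) + (0\{b} + (0 + (X + X))))) + (rec X. b.a.(b.(X + X) + (0\{b} + (0 + (X + X))))))))) → =a=> q2
  q2 = b.((rec X. b.a.(b.(X + X) + (0\{b} + (0 + (X + X))))) + (rec X. b.a.(b.(X + X) + (0\{b} + (0 + (X + X)))))) + (0\{b} + (0 + ((rec X. b.a.(b.(X + X) + (0\{b} + (0 + (X + X))))) + (rec X. b.a.(b.(X + X) + (0\{b} + (0 + (X + X)))))))) → =b=> q1, =b=> q3
  q3 = (rec X. b.a.(b.(X + X) + (0\{b} + (0 + (X + X))))) + (rec X. b.a.(b.(X + X) + (0\{b} + (0 + (X + X))))) → =b=> q1
Partition-refinement fixed point:
  B0 = {p0, p3, q0, q3}
  B1 = {p1, q1}
  B2 = {p2, q2}
p0 ∈ B0, q0 ∈ B0 → same block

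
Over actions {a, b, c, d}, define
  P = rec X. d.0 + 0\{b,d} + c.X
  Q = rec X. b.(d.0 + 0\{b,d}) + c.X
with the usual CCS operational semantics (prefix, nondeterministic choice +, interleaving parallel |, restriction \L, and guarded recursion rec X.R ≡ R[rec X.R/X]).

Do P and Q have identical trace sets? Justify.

trace-distinct — witness ⟨d⟩

Reachable graph of P (2 states):
  s0 = rec X. d.0 + 0\{b,d} + c.X ⊢ ··c··> s0, ··d··> s1
  s1 = 0 ⊢ (no moves)
Reachable graph of Q (3 states):
  t0 = rec X. b.(d.0 + 0\{b,d}) + c.X ⊢ ··b··> t1, ··c··> t0
  t1 = d.0 + 0\{b,d} ⊢ ··d··> t2
  t2 = 0 ⊢ (no moves)
Trace ⟨d⟩ through P, begin at {s0}:
  after d @ step 1: {s1}
  — P admits the full trace.
Trace ⟨d⟩ through Q, begin at {t0}:
  after d @ step 1: ∅ (Q stuck)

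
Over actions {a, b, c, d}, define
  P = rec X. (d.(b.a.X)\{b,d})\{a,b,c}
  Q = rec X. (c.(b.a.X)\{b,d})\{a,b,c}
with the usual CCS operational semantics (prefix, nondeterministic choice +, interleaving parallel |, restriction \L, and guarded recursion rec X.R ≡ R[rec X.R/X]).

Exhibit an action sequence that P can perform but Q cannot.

d

Reachable graph of P (2 states):
  p0 = rec X. (d.(b.a.X)\{b,d})\{a,b,c} :: =d=> p1
  p1 = (b.a.(rec X. (d.(b.a.X)\{b,d})\{a,b,c}))\{b,d}\{a,b,c} :: deadlocked
Reachable graph of Q (1 states):
  q0 = rec X. (c.(b.a.X)\{b,d})\{a,b,c} :: deadlocked
Executing d from P (initial set {p0}):
  after d @ step 1: {p1}
  ✓ P
Executing d from Q (initial set {q0}):
  after d @ step 1: no successor for Q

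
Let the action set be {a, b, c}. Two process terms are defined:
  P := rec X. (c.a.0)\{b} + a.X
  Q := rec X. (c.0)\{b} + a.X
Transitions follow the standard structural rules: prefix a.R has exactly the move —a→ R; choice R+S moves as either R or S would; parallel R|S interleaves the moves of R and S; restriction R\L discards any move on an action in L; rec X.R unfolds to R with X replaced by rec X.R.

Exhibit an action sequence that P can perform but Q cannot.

ca

LTS(P): 3 reachable states
  p0 = rec X. (c.a.0)\{b} + a.X ⊢ ··a··> p0, ··c··> p1
  p1 = (a.0)\{b} ⊢ ··a··> p2
  p2 = 0\{b} ⊢ deadlocked
LTS(Q): 2 reachable states
  q0 = rec X. (c.0)\{b} + a.X ⊢ ··a··> q0, ··c··> q1
  q1 = 0\{b} ⊢ deadlocked
Executing ca from P (initial set {p0}):
  after c @ step 1: {p1}
  after a @ step 2: {p2}
  ✓ P
Executing ca from Q (initial set {q0}):
  after c @ step 1: {q1}
  after a @ step 2: no successor for Q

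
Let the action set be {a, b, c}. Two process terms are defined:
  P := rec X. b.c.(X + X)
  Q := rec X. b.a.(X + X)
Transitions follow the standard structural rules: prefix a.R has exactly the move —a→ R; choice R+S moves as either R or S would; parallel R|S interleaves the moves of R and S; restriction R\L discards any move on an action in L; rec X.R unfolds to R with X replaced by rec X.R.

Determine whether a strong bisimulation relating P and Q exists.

Reachable graph of P (3 states):
  m0 = rec X. b.c.(X + X) has moves --b--▸ m1
  m1 = c.((rec X. b.c.(X + X)) + (rec X. b.c.(X + X))) has moves --c--▸ m2
  m2 = (rec X. b.c.(X + X)) + (rec X. b.c.(X + X)) has moves --b--▸ m1
Reachable graph of Q (3 states):
  n0 = rec X. b.a.(X + X) has moves --b--▸ n1
  n1 = a.((rec X. b.a.(X + X)) + (rec X. b.a.(X + X))) has moves --a--▸ n2
  n2 = (rec X. b.a.(X + X)) + (rec X. b.a.(X + X)) has moves --b--▸ n1
Bisimilarity quotient blocks:
  B0 = {m0, m2}
  B1 = {m1}
  B2 = {n0, n2}
  B3 = {n1}
m0 ∈ B0, n0 ∈ B2 → different blocks

P ≁ Q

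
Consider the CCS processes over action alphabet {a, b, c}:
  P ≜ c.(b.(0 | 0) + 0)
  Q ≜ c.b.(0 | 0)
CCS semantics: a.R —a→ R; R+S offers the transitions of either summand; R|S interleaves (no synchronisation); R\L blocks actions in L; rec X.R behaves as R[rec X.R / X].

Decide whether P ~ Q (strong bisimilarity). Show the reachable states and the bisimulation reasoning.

LTS(P): 3 reachable states
  u0 = c.(b.(0 | 0) + 0) has moves -c-> u1
  u1 = b.(0 | 0) + 0 has moves -b-> u2
  u2 = 0 | 0 has moves ·
LTS(Q): 3 reachable states
  v0 = c.b.(0 | 0) has moves -c-> v1
  v1 = b.(0 | 0) has moves -b-> v2
  v2 = 0 | 0 has moves ·
Coarsest stable partition (strong bisimilarity classes):
  B0 = {u0, v0}
  B1 = {u1, v1}
  B2 = {u2, v2}
u0 ∈ B0, v0 ∈ B0 → same block

YES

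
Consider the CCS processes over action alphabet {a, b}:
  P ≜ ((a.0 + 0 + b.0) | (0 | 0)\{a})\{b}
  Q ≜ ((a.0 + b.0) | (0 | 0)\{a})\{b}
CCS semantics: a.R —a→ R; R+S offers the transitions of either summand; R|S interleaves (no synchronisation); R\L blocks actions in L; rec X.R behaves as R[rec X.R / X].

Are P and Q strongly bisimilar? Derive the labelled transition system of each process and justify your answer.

Reachable graph of P (2 states):
  s0 = ((a.0 + 0 + b.0) | (0 | 0)\{a})\{b} has moves -a-> s1
  s1 = (0 | (0 | 0)\{a})\{b} has moves deadlocked
Reachable graph of Q (2 states):
  t0 = ((a.0 + b.0) | (0 | 0)\{a})\{b} has moves -a-> t1
  t1 = (0 | (0 | 0)\{a})\{b} has moves deadlocked
Bisimilarity quotient blocks:
  B0 = {s0, t0}
  B1 = {s1, t1}
s0 ∈ B0, t0 ∈ B0 → same block

P ~ Q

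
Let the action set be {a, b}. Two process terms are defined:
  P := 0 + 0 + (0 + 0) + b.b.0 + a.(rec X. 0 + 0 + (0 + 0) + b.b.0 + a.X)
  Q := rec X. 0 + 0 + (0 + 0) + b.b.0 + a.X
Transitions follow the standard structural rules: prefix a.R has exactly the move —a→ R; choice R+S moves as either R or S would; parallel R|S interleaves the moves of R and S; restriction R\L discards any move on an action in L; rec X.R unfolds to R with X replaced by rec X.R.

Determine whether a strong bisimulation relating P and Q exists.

bisimilar

LTS(P): 4 reachable states
  u0 = 0 + 0 + (0 + 0) + b.b.0 + a.(rec X. 0 + 0 + (0 + 0) + b.b.0 + a.X) has moves -a-> u1, -b-> u2
  u1 = rec X. 0 + 0 + (0 + 0) + b.b.0 + a.X has moves -a-> u1, -b-> u2
  u2 = b.0 has moves -b-> u3
  u3 = 0 has moves deadlocked
LTS(Q): 3 reachable states
  v0 = rec X. 0 + 0 + (0 + 0) + b.b.0 + a.X has moves -a-> v0, -b-> v1
  v1 = b.0 has moves -b-> v2
  v2 = 0 has moves deadlocked
Coarsest stable partition (strong bisimilarity classes):
  B0 = {u0, u1, v0}
  B1 = {u2, v1}
  B2 = {u3, v2}
u0 ∈ B0, v0 ∈ B0 → same block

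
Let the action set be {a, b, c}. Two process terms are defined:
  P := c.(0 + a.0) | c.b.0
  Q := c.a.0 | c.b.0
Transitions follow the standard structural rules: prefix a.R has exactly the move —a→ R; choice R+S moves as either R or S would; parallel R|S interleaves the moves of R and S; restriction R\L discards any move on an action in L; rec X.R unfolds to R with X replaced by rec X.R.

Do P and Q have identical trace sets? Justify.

Reachable graph of P (9 states):
  s0 = c.(0 + a.0) | c.b.0 :: =c=> s1, =c=> s2
  s1 = (0 + a.0) | c.b.0 :: =a=> s3, =c=> s4
  s2 = c.(0 + a.0) | b.0 :: =b=> s5, =c=> s4
  s3 = 0 | c.b.0 :: =c=> s6
  s4 = (0 + a.0) | b.0 :: =a=> s6, =b=> s7
  s5 = c.(0 + a.0) | 0 :: =c=> s7
  s6 = 0 | b.0 :: =b=> s8
  s7 = (0 + a.0) | 0 :: =a=> s8
  s8 = 0 | 0 :: stopped
Reachable graph of Q (9 states):
  t0 = c.a.0 | c.b.0 :: =c=> t1, =c=> t2
  t1 = a.0 | c.b.0 :: =a=> t3, =c=> t4
  t2 = c.a.0 | b.0 :: =b=> t5, =c=> t4
  t3 = 0 | c.b.0 :: =c=> t6
  t4 = a.0 | b.0 :: =a=> t6, =b=> t7
  t5 = c.a.0 | 0 :: =c=> t7
  t6 = 0 | b.0 :: =b=> t8
  t7 = a.0 | 0 :: =a=> t8
  t8 = 0 | 0 :: stopped
Partition-refinement fixed point:
  B0 = {s0, t0}
  B1 = {s2, t2}
  B2 = {s5, t5}
  B3 = {s7, t7}
  B4 = {s8, t8}
  B5 = {s4, t4}
  B6 = {s6, t6}
  B7 = {s1, t1}
  B8 = {s3, t3}
s0 ∈ B0, t0 ∈ B0 → same block
Bisimilar ⇒ trace-equivalent.

traces(P) = traces(Q)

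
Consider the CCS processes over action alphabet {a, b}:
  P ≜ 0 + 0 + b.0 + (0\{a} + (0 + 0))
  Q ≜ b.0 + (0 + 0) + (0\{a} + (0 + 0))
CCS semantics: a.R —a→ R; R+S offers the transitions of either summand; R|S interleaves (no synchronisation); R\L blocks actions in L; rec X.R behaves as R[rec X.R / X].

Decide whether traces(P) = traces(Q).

trace-equivalent

Reachable graph of P (2 states):
  m0 = 0 + 0 + b.0 + (0\{a} + (0 + 0)) | --b--▸ m1
  m1 = 0 | ∅
Reachable graph of Q (2 states):
  n0 = b.0 + (0 + 0) + (0\{a} + (0 + 0)) | --b--▸ n1
  n1 = 0 | ∅
Bisimilarity quotient blocks:
  B0 = {m0, n0}
  B1 = {m1, n1}
m0 ∈ B0, n0 ∈ B0 → same block
Bisimilar ⇒ trace-equivalent.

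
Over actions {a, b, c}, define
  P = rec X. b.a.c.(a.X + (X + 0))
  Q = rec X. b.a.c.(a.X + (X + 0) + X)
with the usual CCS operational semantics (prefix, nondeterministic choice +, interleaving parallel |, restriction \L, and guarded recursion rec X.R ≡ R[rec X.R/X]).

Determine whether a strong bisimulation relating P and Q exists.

bisimilar

LTS(P): 4 reachable states
  s0 = rec X. b.a.c.(a.X + (X + 0)) → --b--▸ s1
  s1 = a.c.(a.(rec X. b.a.c.(a.X + (X + 0))) + ((rec X. b.a.c.(a.X + (X + 0))) + 0)) → --a--▸ s2
  s2 = c.(a.(rec X. b.a.c.(a.X + (X + 0))) + ((rec X. b.a.c.(a.X + (X + 0))) + 0)) → --c--▸ s3
  s3 = a.(rec X. b.a.c.(a.X + (X + 0))) + ((rec X. b.a.c.(a.X + (X + 0))) + 0) → --a--▸ s0, --b--▸ s1
LTS(Q): 4 reachable states
  t0 = rec X. b.a.c.(a.X + (X + 0) + X) → --b--▸ t1
  t1 = a.c.(a.(rec X. b.a.c.(a.X + (X + 0) + X)) + ((rec X. b.a.c.(a.X + (X + 0) + X)) + 0) + (rec X. b.a.c.(a.X + (X + 0) + X))) → --a--▸ t2
  t2 = c.(a.(rec X. b.a.c.(a.X + (X + 0) + X)) + ((rec X. b.a.c.(a.X + (X + 0) + X)) + 0) + (rec X. b.a.c.(a.X + (X + 0) + X))) → --c--▸ t3
  t3 = a.(rec X. b.a.c.(a.X + (X + 0) + X)) + ((rec X. b.a.c.(a.X + (X + 0) + X)) + 0) + (rec X. b.a.c.(a.X + (X + 0) + X)) → --a--▸ t0, --b--▸ t1
Coarsest stable partition (strong bisimilarity classes):
  B0 = {s0, t0}
  B1 = {s1, t1}
  B2 = {s2, t2}
  B3 = {s3, t3}
s0 ∈ B0, t0 ∈ B0 → same block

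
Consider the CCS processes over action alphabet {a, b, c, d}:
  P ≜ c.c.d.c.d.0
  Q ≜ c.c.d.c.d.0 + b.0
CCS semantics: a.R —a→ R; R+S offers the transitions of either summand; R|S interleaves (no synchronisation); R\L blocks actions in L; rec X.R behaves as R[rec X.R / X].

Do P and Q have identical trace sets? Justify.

trace-distinct — witness ⟨b⟩

Reachable graph of P (6 states):
  s0 = c.c.d.c.d.0 → ··c··> s1
  s1 = c.d.c.d.0 → ··c··> s2
  s2 = d.c.d.0 → ··d··> s3
  s3 = c.d.0 → ··c··> s4
  s4 = d.0 → ··d··> s5
  s5 = 0 → (no moves)
Reachable graph of Q (6 states):
  t0 = c.c.d.c.d.0 + b.0 → ··b··> t1, ··c··> t2
  t1 = 0 → (no moves)
  t2 = c.d.c.d.0 → ··c··> t3
  t3 = d.c.d.0 → ··d··> t4
  t4 = c.d.0 → ··c··> t5
  t5 = d.0 → ··d··> t1
Executing b from Q (initial set {t0}):
  after b @ step 1: {t1}
  — Q admits the full trace.
Executing b from P (initial set {s0}):
  after b @ step 1: ∅  — P cannot continue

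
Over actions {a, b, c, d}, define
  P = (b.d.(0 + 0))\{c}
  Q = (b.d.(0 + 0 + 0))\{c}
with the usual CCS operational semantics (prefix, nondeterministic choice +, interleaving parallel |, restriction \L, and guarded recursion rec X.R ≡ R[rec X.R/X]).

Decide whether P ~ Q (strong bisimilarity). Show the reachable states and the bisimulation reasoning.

LTS(P): 3 reachable states
  s0 = (b.d.(0 + 0))\{c} :: ··b··> s1
  s1 = (d.(0 + 0))\{c} :: ··d··> s2
  s2 = (0 + 0)\{c} :: stopped
LTS(Q): 3 reachable states
  t0 = (b.d.(0 + 0 + 0))\{c} :: ··b··> t1
  t1 = (d.(0 + 0 + 0))\{c} :: ··d··> t2
  t2 = (0 + 0 + 0)\{c} :: stopped
Coarsest stable partition (strong bisimilarity classes):
  B0 = {s0, t0}
  B1 = {s1, t1}
  B2 = {s2, t2}
s0 ∈ B0, t0 ∈ B0 → same block

P ~ Q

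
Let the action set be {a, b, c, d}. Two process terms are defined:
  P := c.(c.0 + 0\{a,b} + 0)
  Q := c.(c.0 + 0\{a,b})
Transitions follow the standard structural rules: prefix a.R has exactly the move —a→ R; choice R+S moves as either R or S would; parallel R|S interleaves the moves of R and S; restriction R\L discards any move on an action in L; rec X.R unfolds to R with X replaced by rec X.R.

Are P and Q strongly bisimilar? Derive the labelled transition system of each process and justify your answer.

P ~ Q

LTS(P): 3 reachable states
  s0 = c.(c.0 + 0\{a,b} + 0) has moves ··c··> s1
  s1 = c.0 + 0\{a,b} + 0 has moves ··c··> s2
  s2 = 0 has moves deadlocked
LTS(Q): 3 reachable states
  t0 = c.(c.0 + 0\{a,b}) has moves ··c··> t1
  t1 = c.0 + 0\{a,b} has moves ··c··> t2
  t2 = 0 has moves deadlocked
Coarsest stable partition (strong bisimilarity classes):
  B0 = {s0, t0}
  B1 = {s1, t1}
  B2 = {s2, t2}
s0 ∈ B0, t0 ∈ B0 → same block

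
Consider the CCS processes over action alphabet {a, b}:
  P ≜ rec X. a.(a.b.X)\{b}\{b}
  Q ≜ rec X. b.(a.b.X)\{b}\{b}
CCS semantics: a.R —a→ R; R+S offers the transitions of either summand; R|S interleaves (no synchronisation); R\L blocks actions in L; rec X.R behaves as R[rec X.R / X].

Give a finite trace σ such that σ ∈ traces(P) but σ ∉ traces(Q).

Reachable graph of P (3 states):
  p0 = rec X. a.(a.b.X)\{b}\{b} :: ··a··> p1
  p1 = (a.b.(rec X. a.(a.b.X)\{b}\{b}))\{b}\{b} :: ··a··> p2
  p2 = (b.(rec X. a.(a.b.X)\{b}\{b}))\{b}\{b} :: ∅
Reachable graph of Q (3 states):
  q0 = rec X. b.(a.b.X)\{b}\{b} :: ··b··> q1
  q1 = (a.b.(rec X. b.(a.b.X)\{b}\{b}))\{b}\{b} :: ··a··> q2
  q2 = (b.(rec X. b.(a.b.X)\{b}\{b}))\{b}\{b} :: ∅
Executing a from P (initial set {p0}):
  after a @ step 1: {p1}
  — P admits the full trace.
Executing a from Q (initial set {q0}):
  after a @ step 1: no successor for Q

a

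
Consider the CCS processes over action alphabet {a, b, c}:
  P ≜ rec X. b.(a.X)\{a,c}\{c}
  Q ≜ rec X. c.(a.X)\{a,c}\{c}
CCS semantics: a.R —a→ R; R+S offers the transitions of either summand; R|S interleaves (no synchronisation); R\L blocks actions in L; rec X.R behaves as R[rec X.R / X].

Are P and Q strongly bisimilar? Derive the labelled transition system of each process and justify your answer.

LTS(P): 2 reachable states
  m0 = rec X. b.(a.X)\{a,c}\{c} → —b→ m1
  m1 = (a.(rec X. b.(a.X)\{a,c}\{c}))\{a,c}\{c} → ·
LTS(Q): 2 reachable states
  n0 = rec X. c.(a.X)\{a,c}\{c} → —c→ n1
  n1 = (a.(rec X. c.(a.X)\{a,c}\{c}))\{a,c}\{c} → ·
Bisimilarity quotient blocks:
  B0 = {m0}
  B1 = {m1, n1}
  B2 = {n0}
m0 ∈ B0, n0 ∈ B2 → different blocks

not bisimilar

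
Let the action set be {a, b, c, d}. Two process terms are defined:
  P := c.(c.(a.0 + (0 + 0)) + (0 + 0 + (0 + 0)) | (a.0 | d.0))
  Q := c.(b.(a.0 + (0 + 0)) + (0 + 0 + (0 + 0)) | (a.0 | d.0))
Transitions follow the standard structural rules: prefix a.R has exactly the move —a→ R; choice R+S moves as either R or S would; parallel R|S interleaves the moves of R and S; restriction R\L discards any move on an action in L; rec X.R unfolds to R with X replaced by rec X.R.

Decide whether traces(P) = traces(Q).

NO — witness ⟨cc⟩

Reachable graph of P (7 states):
  m0 = c.(c.(a.0 + (0 + 0)) + (0 + 0 + (0 + 0)) | (a.0 | d.0)) :: —c→ m1
  m1 = c.(a.0 + (0 + 0)) + (0 + 0 + (0 + 0)) | (a.0 | d.0) :: —a→ m2, —c→ m3, —d→ m4
  m2 = (0 + 0 + (0 + 0)) | (0 | d.0) :: —d→ m5
  m3 = a.0 + (0 + 0) :: —a→ m6
  m4 = (0 + 0 + (0 + 0)) | (a.0 | 0) :: —a→ m5
  m5 = (0 + 0 + (0 + 0)) | (0 | 0) :: ·
  m6 = 0 :: ·
Reachable graph of Q (7 states):
  n0 = c.(b.(a.0 + (0 + 0)) + (0 + 0 + (0 + 0)) | (a.0 | d.0)) :: —c→ n1
  n1 = b.(a.0 + (0 + 0)) + (0 + 0 + (0 + 0)) | (a.0 | d.0) :: —a→ n2, —b→ n3, —d→ n4
  n2 = (0 + 0 + (0 + 0)) | (0 | d.0) :: —d→ n5
  n3 = a.0 + (0 + 0) :: —a→ n6
  n4 = (0 + 0 + (0 + 0)) | (a.0 | 0) :: —a→ n5
  n5 = (0 + 0 + (0 + 0)) | (0 | 0) :: ·
  n6 = 0 :: ·
Run σ = ⟨cc⟩ on P: start {m0}
  step 1 (c): {m1}
  step 2 (c): {m3}
  P completes σ.
Run σ = ⟨cc⟩ on Q: start {n0}
  step 1 (c): {n1}
  step 2 (c): no successor for Q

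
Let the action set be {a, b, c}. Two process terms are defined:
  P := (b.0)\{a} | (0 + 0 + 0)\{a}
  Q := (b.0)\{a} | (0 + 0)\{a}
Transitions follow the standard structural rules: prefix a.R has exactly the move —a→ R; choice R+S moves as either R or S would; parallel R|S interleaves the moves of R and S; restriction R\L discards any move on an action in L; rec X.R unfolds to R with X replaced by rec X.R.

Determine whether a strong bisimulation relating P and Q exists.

P ~ Q

P's transition system — 2 states:
  p0 = (b.0)\{a} | (0 + 0 + 0)\{a} → -b-> p1
  p1 = 0\{a} | (0 + 0 + 0)\{a} → ∅
Q's transition system — 2 states:
  q0 = (b.0)\{a} | (0 + 0)\{a} → -b-> q1
  q1 = 0\{a} | (0 + 0)\{a} → ∅
Bisimilarity quotient blocks:
  B0 = {p0, q0}
  B1 = {p1, q1}
p0 ∈ B0, q0 ∈ B0 → same block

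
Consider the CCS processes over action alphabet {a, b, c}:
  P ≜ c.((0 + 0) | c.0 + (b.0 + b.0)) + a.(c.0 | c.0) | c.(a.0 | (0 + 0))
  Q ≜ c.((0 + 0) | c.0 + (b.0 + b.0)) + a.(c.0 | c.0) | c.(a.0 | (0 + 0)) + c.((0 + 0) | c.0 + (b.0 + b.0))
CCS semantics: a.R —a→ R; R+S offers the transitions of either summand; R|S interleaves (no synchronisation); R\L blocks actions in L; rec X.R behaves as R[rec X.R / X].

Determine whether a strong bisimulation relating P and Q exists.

bisimilar

P's transition system — 18 states:
  u0 = c.((0 + 0) | c.0 + (b.0 + b.0)) + a.(c.0 | c.0) | c.(a.0 | (0 + 0)) :: --a--▸ u1, --c--▸ u2, --c--▸ u3
  u1 = c.0 | c.0 | c.(a.0 | (0 + 0)) :: --c--▸ u4, --c--▸ u5, --c--▸ u6
  u2 = (0 + 0) | c.0 + (b.0 + b.0) :: --b--▸ u7, --c--▸ u8
  u3 = a.(c.0 | c.0) | (a.0 | (0 + 0)) :: --a--▸ u6, --a--▸ u9
  u4 = 0 | c.0 | c.(a.0 | (0 + 0)) :: --c--▸ u10, --c--▸ u11
  u5 = c.0 | 0 | c.(a.0 | (0 + 0)) :: --c--▸ u10, --c--▸ u12
  u6 = c.0 | c.0 | (a.0 | (0 + 0)) :: --a--▸ u13, --c--▸ u11, --c--▸ u12
  u7 = 0 :: ∅
  u8 = (0 + 0) | 0 :: ∅
  u9 = a.(c.0 | c.0) | (0 | (0 + 0)) :: --a--▸ u13
  u10 = 0 | 0 | c.(a.0 | (0 + 0)) :: --c--▸ u14
  u11 = 0 | c.0 | (a.0 | (0 + 0)) :: --a--▸ u15, --c--▸ u14
  u12 = c.0 | 0 | (a.0 | (0 + 0)) :: --a--▸ u16, --c--▸ u14
  u13 = c.0 | c.0 | (0 | (0 + 0)) :: --c--▸ u15, --c--▸ u16
  u14 = 0 | 0 | (a.0 | (0 + 0)) :: --a--▸ u17
  u15 = 0 | c.0 | (0 | (0 + 0)) :: --c--▸ u17
  u16 = c.0 | 0 | (0 | (0 + 0)) :: --c--▸ u17
  u17 = 0 | 0 | (0 | (0 + 0)) :: ∅
Q's transition system — 18 states:
  v0 = c.((0 + 0) | c.0 + (b.0 + b.0)) + a.(c.0 | c.0) | c.(a.0 | (0 + 0)) + c.((0 + 0) | c.0 + (b.0 + b.0)) :: --a--▸ v1, --c--▸ v2, --c--▸ v3
  v1 = c.0 | c.0 | c.(a.0 | (0 + 0)) :: --c--▸ v4, --c--▸ v5, --c--▸ v6
  v2 = (0 + 0) | c.0 + (b.0 + b.0) :: --b--▸ v7, --c--▸ v8
  v3 = a.(c.0 | c.0) | (a.0 | (0 + 0)) :: --a--▸ v6, --a--▸ v9
  v4 = 0 | c.0 | c.(a.0 | (0 + 0)) :: --c--▸ v10, --c--▸ v11
  v5 = c.0 | 0 | c.(a.0 | (0 + 0)) :: --c--▸ v10, --c--▸ v12
  v6 = c.0 | c.0 | (a.0 | (0 + 0)) :: --a--▸ v13, --c--▸ v11, --c--▸ v12
  v7 = 0 :: ∅
  v8 = (0 + 0) | 0 :: ∅
  v9 = a.(c.0 | c.0) | (0 | (0 + 0)) :: --a--▸ v13
  v10 = 0 | 0 | c.(a.0 | (0 + 0)) :: --c--▸ v14
  v11 = 0 | c.0 | (a.0 | (0 + 0)) :: --a--▸ v15, --c--▸ v14
  v12 = c.0 | 0 | (a.0 | (0 + 0)) :: --a--▸ v16, --c--▸ v14
  v13 = c.0 | c.0 | (0 | (0 + 0)) :: --c--▸ v15, --c--▸ v16
  v14 = 0 | 0 | (a.0 | (0 + 0)) :: --a--▸ v17
  v15 = 0 | c.0 | (0 | (0 + 0)) :: --c--▸ v17
  v16 = c.0 | 0 | (0 | (0 + 0)) :: --c--▸ v17
  v17 = 0 | 0 | (0 | (0 + 0)) :: ∅
Coarsest stable partition (strong bisimilarity classes):
  B0 = {u0, v0}
  B1 = {u2, v2}
  B2 = {u17, u7, u8, v17, v7, v8}
  B3 = {u3, v3}
  B4 = {u9, v9}
  B5 = {u13, v13}
  B6 = {u15, u16, v15, v16}
  B7 = {u6, v6}
  B8 = {u11, u12, v11, v12}
  B9 = {u14, v14}
  B10 = {u1, v1}
  B11 = {u4, u5, v4, v5}
  B12 = {u10, v10}
u0 ∈ B0, v0 ∈ B0 → same block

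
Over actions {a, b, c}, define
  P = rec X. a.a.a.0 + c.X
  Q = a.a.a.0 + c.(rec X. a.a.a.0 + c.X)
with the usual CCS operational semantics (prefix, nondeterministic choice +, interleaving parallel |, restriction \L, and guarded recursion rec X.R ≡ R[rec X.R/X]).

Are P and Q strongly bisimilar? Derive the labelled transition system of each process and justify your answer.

Reachable graph of P (4 states):
  p0 = rec X. a.a.a.0 + c.X ⊢ =a=> p1, =c=> p0
  p1 = a.a.0 ⊢ =a=> p2
  p2 = a.0 ⊢ =a=> p3
  p3 = 0 ⊢ deadlocked
Reachable graph of Q (5 states):
  q0 = a.a.a.0 + c.(rec X. a.a.a.0 + c.X) ⊢ =a=> q1, =c=> q2
  q1 = a.a.0 ⊢ =a=> q3
  q2 = rec X. a.a.a.0 + c.X ⊢ =a=> q1, =c=> q2
  q3 = a.0 ⊢ =a=> q4
  q4 = 0 ⊢ deadlocked
Bisimilarity quotient blocks:
  B0 = {p0, q0, q2}
  B1 = {p1, q1}
  B2 = {p2, q3}
  B3 = {p3, q4}
p0 ∈ B0, q0 ∈ B0 → same block

P ~ Q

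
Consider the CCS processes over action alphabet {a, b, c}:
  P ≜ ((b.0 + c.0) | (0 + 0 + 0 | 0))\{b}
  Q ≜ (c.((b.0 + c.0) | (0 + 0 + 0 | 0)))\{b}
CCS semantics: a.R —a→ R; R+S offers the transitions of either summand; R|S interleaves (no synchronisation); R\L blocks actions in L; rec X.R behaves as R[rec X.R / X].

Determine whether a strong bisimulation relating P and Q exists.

not bisimilar

P's transition system — 2 states:
  p0 = ((b.0 + c.0) | (0 + 0 + 0 | 0))\{b} | ··c··> p1
  p1 = (0 | (0 + 0 + 0 | 0))\{b} | ·
Q's transition system — 3 states:
  q0 = (c.((b.0 + c.0) | (0 + 0 + 0 | 0)))\{b} | ··c··> q1
  q1 = ((b.0 + c.0) | (0 + 0 + 0 | 0))\{b} | ··c··> q2
  q2 = (0 | (0 + 0 + 0 | 0))\{b} | ·
Coarsest stable partition (strong bisimilarity classes):
  B0 = {p0, q1}
  B1 = {p1, q2}
  B2 = {q0}
p0 ∈ B0, q0 ∈ B2 → different blocks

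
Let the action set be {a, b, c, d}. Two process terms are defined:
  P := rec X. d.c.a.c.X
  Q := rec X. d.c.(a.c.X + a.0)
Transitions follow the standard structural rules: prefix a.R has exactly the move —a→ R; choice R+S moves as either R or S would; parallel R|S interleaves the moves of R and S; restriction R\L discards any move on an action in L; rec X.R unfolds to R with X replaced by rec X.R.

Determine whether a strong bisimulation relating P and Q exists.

not bisimilar

LTS(P): 4 reachable states
  p0 = rec X. d.c.a.c.X has moves —d→ p1
  p1 = c.a.c.(rec X. d.c.a.c.X) has moves —c→ p2
  p2 = a.c.(rec X. d.c.a.c.X) has moves —a→ p3
  p3 = c.(rec X. d.c.a.c.X) has moves —c→ p0
LTS(Q): 5 reachable states
  q0 = rec X. d.c.(a.c.X + a.0) has moves —d→ q1
  q1 = c.(a.c.(rec X. d.c.(a.c.X + a.0)) + a.0) has moves —c→ q2
  q2 = a.c.(rec X. d.c.(a.c.X + a.0)) + a.0 has moves —a→ q3, —a→ q4
  q3 = 0 has moves ∅
  q4 = c.(rec X. d.c.(a.c.X + a.0)) has moves —c→ q0
Coarsest stable partition (strong bisimilarity classes):
  B0 = {p0}
  B1 = {p1}
  B2 = {p2}
  B3 = {p3}
  B4 = {q0}
  B5 = {q1}
  B6 = {q2}
  B7 = {q4}
  B8 = {q3}
p0 ∈ B0, q0 ∈ B4 → different blocks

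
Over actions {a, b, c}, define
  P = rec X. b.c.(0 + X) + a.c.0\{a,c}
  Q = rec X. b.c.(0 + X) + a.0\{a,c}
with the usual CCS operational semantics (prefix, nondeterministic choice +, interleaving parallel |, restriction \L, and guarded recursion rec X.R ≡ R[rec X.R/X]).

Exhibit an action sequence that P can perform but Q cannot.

ac

Reachable graph of P (5 states):
  p0 = rec X. b.c.(0 + X) + a.c.0\{a,c} → -a-> p1, -b-> p2
  p1 = c.0\{a,c} → -c-> p3
  p2 = c.(0 + (rec X. b.c.(0 + X) + a.c.0\{a,c})) → -c-> p4
  p3 = 0\{a,c} → ·
  p4 = 0 + (rec X. b.c.(0 + X) + a.c.0\{a,c}) → -a-> p1, -b-> p2
Reachable graph of Q (4 states):
  q0 = rec X. b.c.(0 + X) + a.0\{a,c} → -a-> q1, -b-> q2
  q1 = 0\{a,c} → ·
  q2 = c.(0 + (rec X. b.c.(0 + X) + a.0\{a,c})) → -c-> q3
  q3 = 0 + (rec X. b.c.(0 + X) + a.0\{a,c}) → -a-> q1, -b-> q2
Executing ac from P (initial set {p0}):
  [1] a ⇒ {p1}
  [2] c ⇒ {p3}
  P completes σ.
Executing ac from Q (initial set {q0}):
  [1] a ⇒ {q1}
  [2] c ⇒ no successor for Q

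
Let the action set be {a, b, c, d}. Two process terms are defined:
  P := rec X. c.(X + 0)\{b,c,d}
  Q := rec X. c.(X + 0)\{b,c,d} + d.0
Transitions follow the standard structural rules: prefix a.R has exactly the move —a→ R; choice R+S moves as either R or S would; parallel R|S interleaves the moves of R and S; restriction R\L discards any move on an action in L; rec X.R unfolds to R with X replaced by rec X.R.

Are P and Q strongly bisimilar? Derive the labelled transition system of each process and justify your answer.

P ≁ Q

LTS(P): 2 reachable states
  s0 = rec X. c.(X + 0)\{b,c,d} | -c-> s1
  s1 = ((rec X. c.(X + 0)\{b,c,d}) + 0)\{b,c,d} | stopped
LTS(Q): 3 reachable states
  t0 = rec X. c.(X + 0)\{b,c,d} + d.0 | -c-> t1, -d-> t2
  t1 = ((rec X. c.(X + 0)\{b,c,d} + d.0) + 0)\{b,c,d} | stopped
  t2 = 0 | stopped
Bisimilarity quotient blocks:
  B0 = {s0}
  B1 = {s1, t1, t2}
  B2 = {t0}
s0 ∈ B0, t0 ∈ B2 → different blocks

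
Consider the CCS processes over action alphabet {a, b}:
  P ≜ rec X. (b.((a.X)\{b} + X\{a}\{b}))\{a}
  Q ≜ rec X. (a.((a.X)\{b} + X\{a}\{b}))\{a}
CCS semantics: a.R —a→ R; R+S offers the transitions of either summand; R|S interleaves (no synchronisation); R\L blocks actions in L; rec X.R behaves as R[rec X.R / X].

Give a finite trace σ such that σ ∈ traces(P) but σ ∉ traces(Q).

b

Reachable graph of P (2 states):
  u0 = rec X. (b.((a.X)\{b} + X\{a}\{b}))\{a} ⊢ -b-> u1
  u1 = ((a.(rec X. (b.((a.X)\{b} + X\{a}\{b}))\{a}))\{b} + (rec X. (b.((a.X)\{b} + X\{a}\{b}))\{a})\{a}\{b})\{a} ⊢ ·
Reachable graph of Q (1 states):
  v0 = rec X. (a.((a.X)\{b} + X\{a}\{b}))\{a} ⊢ ·
Executing b from P (initial set {u0}):
  after b @ step 1: {u1}
  ✓ P
Executing b from Q (initial set {v0}):
  after b @ step 1: ∅ (Q stuck)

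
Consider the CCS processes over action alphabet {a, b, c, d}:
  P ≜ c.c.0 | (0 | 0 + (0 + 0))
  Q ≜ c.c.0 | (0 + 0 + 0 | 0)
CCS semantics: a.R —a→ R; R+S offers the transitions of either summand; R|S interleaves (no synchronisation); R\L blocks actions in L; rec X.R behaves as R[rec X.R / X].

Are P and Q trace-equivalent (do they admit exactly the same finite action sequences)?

LTS(P): 3 reachable states
  p0 = c.c.0 | (0 | 0 + (0 + 0)) | -c-> p1
  p1 = c.0 | (0 | 0 + (0 + 0)) | -c-> p2
  p2 = 0 | (0 | 0 + (0 + 0)) | ∅
LTS(Q): 3 reachable states
  q0 = c.c.0 | (0 + 0 + 0 | 0) | -c-> q1
  q1 = c.0 | (0 + 0 + 0 | 0) | -c-> q2
  q2 = 0 | (0 + 0 + 0 | 0) | ∅
Bisimilarity quotient blocks:
  B0 = {p0, q0}
  B1 = {p1, q1}
  B2 = {p2, q2}
p0 ∈ B0, q0 ∈ B0 → same block
Bisimilar ⇒ trace-equivalent.

YES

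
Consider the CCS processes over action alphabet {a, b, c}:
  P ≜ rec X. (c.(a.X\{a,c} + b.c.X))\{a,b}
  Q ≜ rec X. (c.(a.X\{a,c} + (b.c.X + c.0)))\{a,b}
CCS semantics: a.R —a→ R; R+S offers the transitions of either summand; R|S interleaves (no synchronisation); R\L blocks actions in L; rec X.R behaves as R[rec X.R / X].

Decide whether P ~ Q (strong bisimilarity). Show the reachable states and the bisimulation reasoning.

not bisimilar

Reachable graph of P (2 states):
  u0 = rec X. (c.(a.X\{a,c} + b.c.X))\{a,b} :: --c--▸ u1
  u1 = (a.(rec X. (c.(a.X\{a,c} + b.c.X))\{a,b})\{a,c} + b.c.(rec X. (c.(a.X\{a,c} + b.c.X))\{a,b}))\{a,b} :: ·
Reachable graph of Q (3 states):
  v0 = rec X. (c.(a.X\{a,c} + (b.c.X + c.0)))\{a,b} :: --c--▸ v1
  v1 = (a.(rec X. (c.(a.X\{a,c} + (b.c.X + c.0)))\{a,b})\{a,c} + (b.c.(rec X. (c.(a.X\{a,c} + (b.c.X + c.0)))\{a,b}) + c.0))\{a,b} :: --c--▸ v2
  v2 = 0\{a,b} :: ·
Partition-refinement fixed point:
  B0 = {u0, v1}
  B1 = {u1, v2}
  B2 = {v0}
u0 ∈ B0, v0 ∈ B2 → different blocks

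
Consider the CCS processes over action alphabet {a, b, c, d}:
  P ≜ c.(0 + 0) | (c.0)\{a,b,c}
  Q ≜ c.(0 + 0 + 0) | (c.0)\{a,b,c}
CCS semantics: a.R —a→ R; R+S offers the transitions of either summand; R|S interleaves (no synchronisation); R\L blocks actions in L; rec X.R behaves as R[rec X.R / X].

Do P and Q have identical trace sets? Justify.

Reachable graph of P (2 states):
  p0 = c.(0 + 0) | (c.0)\{a,b,c} | =c=> p1
  p1 = (0 + 0) | (c.0)\{a,b,c} | ·
Reachable graph of Q (2 states):
  q0 = c.(0 + 0 + 0) | (c.0)\{a,b,c} | =c=> q1
  q1 = (0 + 0 + 0) | (c.0)\{a,b,c} | ·
Partition-refinement fixed point:
  B0 = {p0, q0}
  B1 = {p1, q1}
p0 ∈ B0, q0 ∈ B0 → same block
Bisimilar ⇒ trace-equivalent.

YES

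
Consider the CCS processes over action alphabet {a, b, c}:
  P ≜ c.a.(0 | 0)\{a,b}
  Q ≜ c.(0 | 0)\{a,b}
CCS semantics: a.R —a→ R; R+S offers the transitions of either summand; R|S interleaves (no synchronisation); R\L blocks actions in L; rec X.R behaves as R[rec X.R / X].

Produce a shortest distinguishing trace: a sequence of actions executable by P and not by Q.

P's transition system — 3 states:
  m0 = c.a.(0 | 0)\{a,b} → --c--▸ m1
  m1 = a.(0 | 0)\{a,b} → --a--▸ m2
  m2 = (0 | 0)\{a,b} → ∅
Q's transition system — 2 states:
  n0 = c.(0 | 0)\{a,b} → --c--▸ n1
  n1 = (0 | 0)\{a,b} → ∅
Run σ = ⟨ca⟩ on P: start {m0}
  [1] c ⇒ {m1}
  [2] a ⇒ {m2}
  P completes σ.
Run σ = ⟨ca⟩ on Q: start {n0}
  [1] c ⇒ {n1}
  [2] a ⇒ ∅ (Q stuck)

ca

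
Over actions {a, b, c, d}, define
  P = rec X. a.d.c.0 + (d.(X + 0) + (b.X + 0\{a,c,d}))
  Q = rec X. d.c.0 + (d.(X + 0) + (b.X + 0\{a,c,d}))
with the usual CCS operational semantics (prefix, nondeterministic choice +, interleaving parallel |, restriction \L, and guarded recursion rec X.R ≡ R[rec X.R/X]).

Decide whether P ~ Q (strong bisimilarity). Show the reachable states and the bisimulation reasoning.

NO

P's transition system — 5 states:
  u0 = rec X. a.d.c.0 + (d.(X + 0) + (b.X + 0\{a,c,d})) → =a=> u1, =b=> u0, =d=> u2
  u1 = d.c.0 → =d=> u3
  u2 = (rec X. a.d.c.0 + (d.(X + 0) + (b.X + 0\{a,c,d}))) + 0 → =a=> u1, =b=> u0, =d=> u2
  u3 = c.0 → =c=> u4
  u4 = 0 → deadlocked
Q's transition system — 4 states:
  v0 = rec X. d.c.0 + (d.(X + 0) + (b.X + 0\{a,c,d})) → =b=> v0, =d=> v1, =d=> v2
  v1 = (rec X. d.c.0 + (d.(X + 0) + (b.X + 0\{a,c,d}))) + 0 → =b=> v0, =d=> v1, =d=> v2
  v2 = c.0 → =c=> v3
  v3 = 0 → deadlocked
Bisimilarity quotient blocks:
  B0 = {u0, u2}
  B1 = {u1}
  B2 = {u3, v2}
  B3 = {u4, v3}
  B4 = {v0, v1}
u0 ∈ B0, v0 ∈ B4 → different blocks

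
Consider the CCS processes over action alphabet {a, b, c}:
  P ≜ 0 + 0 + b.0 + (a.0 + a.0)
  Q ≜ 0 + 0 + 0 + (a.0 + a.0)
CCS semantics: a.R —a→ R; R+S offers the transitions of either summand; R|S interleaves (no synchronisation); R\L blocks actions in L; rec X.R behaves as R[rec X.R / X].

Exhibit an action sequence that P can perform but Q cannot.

LTS(P): 2 reachable states
  s0 = 0 + 0 + b.0 + (a.0 + a.0) | -a-> s1, -b-> s1
  s1 = 0 | stopped
LTS(Q): 2 reachable states
  t0 = 0 + 0 + 0 + (a.0 + a.0) | -a-> t1
  t1 = 0 | stopped
Trace ⟨b⟩ through P, begin at {s0}:
  step 1 (b): {s1}
  ✓ P
Trace ⟨b⟩ through Q, begin at {t0}:
  step 1 (b): no successor for Q

b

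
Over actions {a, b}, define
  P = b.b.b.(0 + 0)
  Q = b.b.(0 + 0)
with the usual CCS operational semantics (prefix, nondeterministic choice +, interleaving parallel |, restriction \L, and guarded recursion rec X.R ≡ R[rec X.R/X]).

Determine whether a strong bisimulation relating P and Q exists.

LTS(P): 4 reachable states
  p0 = b.b.b.(0 + 0) ⊢ --b--▸ p1
  p1 = b.b.(0 + 0) ⊢ --b--▸ p2
  p2 = b.(0 + 0) ⊢ --b--▸ p3
  p3 = 0 + 0 ⊢ ∅
LTS(Q): 3 reachable states
  q0 = b.b.(0 + 0) ⊢ --b--▸ q1
  q1 = b.(0 + 0) ⊢ --b--▸ q2
  q2 = 0 + 0 ⊢ ∅
Partition-refinement fixed point:
  B0 = {p0}
  B1 = {p1, q0}
  B2 = {p2, q1}
  B3 = {p3, q2}
p0 ∈ B0, q0 ∈ B1 → different blocks

NO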